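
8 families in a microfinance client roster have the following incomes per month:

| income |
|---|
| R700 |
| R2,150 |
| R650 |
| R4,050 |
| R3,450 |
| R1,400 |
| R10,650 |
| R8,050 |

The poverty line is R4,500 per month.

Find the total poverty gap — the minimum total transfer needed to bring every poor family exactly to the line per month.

R14,600

Poor units: R650, R700, R1,400, R2,150, R3,450, R4,050 (q = 6 of N = 8).
Individual gaps: 4500−650 = 3850; 4500−700 = 3800; 4500−1400 = 3100; 4500−2150 = 2350; 4500−3450 = 1050; 4500−4050 = 450.
Aggregate gap = R14,600.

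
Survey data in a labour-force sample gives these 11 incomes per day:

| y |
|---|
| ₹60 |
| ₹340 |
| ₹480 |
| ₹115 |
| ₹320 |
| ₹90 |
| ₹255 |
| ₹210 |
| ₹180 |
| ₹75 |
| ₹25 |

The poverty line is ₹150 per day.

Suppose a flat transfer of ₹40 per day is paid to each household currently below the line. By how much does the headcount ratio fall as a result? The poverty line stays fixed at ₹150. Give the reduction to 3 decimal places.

0.091

Before: below the line — ₹25, ₹60, ₹75, ₹90, ₹115; headcount ratio = 0.45455.
After the ₹40 transfer: below the line — ₹65, ₹100, ₹115, ₹130; headcount ratio = 0.36364.
Reduction = 0.45455 − 0.36364 = 0.091.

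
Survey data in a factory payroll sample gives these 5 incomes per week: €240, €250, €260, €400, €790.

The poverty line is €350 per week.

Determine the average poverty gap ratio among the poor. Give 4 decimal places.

0.2857

Incomes under z: €240, €250, €260 (q = 3 of N = 5).
Relative gaps: 0.3143, 0.2857, 0.2571; sum = 0.857143.
I averages over the q = 3 poor units only: 0.857143 / 3 = 0.2857.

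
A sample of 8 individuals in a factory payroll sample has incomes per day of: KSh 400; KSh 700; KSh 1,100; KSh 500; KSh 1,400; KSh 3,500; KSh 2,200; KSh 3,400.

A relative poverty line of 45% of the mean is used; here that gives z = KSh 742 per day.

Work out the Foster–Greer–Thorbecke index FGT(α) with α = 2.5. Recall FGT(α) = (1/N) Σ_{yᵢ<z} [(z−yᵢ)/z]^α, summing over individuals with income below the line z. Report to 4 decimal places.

0.0257

Below z: KSh 400, KSh 500, KSh 700 (q = 3 of N = 8).
Shortfall ratios: (742−400)/742 = 0.4609; (742−500)/742 = 0.3261; (742−700)/742 = 0.0566.
Raised to α = 2.5: 0.14423; 0.06075; 0.00076.
Sum = 0.205740; FGT(2.5) = 0.205740 / 8 = 0.0257.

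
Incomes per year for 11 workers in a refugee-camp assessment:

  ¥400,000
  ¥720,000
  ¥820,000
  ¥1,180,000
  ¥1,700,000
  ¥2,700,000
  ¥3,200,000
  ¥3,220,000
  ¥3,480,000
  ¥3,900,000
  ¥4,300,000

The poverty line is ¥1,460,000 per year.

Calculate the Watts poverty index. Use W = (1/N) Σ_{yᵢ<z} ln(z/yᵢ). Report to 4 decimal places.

0.2538

Below the line: ¥400,000, ¥720,000, ¥820,000, ¥1,180,000 (q = 4 of N = 11).
ln(z/y) terms: ln(1460000/400000) = 1.2947; ln(1460000/720000) = 0.7069; ln(1460000/820000) = 0.5769; ln(1460000/1180000) = 0.2129.
W = 2.791477 / 11 = 0.2538.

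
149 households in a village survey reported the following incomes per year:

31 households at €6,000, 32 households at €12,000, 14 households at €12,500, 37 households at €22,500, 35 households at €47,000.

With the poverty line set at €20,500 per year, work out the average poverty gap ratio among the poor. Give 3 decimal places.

Below z: 31×€6,000, 32×€12,000, 14×€12,500 (q = 77 of N = 149).
Shortfall ratios (z−y)/z: 0.7073 (×31), 0.4146 (×32), 0.3902 (×14); sum = 40.658537.
I averages over the q = 77 poor units only: 40.658537 / 77 = 0.528.

0.528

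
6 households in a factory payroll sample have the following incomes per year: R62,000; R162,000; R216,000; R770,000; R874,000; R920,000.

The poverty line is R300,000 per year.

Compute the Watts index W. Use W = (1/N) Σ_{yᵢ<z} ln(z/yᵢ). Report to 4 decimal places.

0.4202

Poor units: R62,000, R162,000, R216,000 (q = 3 of N = 6).
Log shortfalls: ln(300000/62000) = 1.5766; ln(300000/162000) = 0.6162; ln(300000/216000) = 0.3285.
W = 2.521338 / 6 = 0.4202.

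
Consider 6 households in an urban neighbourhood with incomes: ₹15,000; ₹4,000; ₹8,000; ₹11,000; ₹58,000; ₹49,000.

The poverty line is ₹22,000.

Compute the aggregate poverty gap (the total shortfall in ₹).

₹50,000

Below z: ₹4,000, ₹8,000, ₹11,000, ₹15,000 (q = 4 of N = 6).
Individual gaps: 22000−4000 = 18000; 22000−8000 = 14000; 22000−11000 = 11000; 22000−15000 = 7000.
Aggregate gap = ₹50,000.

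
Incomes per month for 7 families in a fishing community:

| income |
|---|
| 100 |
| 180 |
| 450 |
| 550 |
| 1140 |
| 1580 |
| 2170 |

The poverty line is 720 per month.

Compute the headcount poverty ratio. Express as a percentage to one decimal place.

4 of the 7 families have income below 720.
H = 4/7 = 57.1%.

57.1%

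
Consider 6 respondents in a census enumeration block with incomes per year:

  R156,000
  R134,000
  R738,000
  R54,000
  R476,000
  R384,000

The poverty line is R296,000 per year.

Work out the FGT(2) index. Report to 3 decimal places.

Below z: R54,000, R134,000, R156,000 (q = 3 of N = 6).
Normalized shortfalls: (296000−54000)/296000 = 0.8176; (296000−134000)/296000 = 0.5473; (296000−156000)/296000 = 0.4730.
Squared: 0.6684; 0.2995; 0.2237.
Sum = 1.191654; P₂ = 1.191654 / 6 = 0.199.

0.199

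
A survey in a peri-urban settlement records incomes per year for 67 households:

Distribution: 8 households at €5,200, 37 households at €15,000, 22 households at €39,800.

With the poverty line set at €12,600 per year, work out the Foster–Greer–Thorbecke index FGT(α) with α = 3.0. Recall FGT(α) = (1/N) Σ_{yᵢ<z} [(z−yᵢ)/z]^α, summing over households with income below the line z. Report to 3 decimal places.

0.024

Incomes under z: 8×€5,200 (q = 8 of N = 67).
Normalized shortfalls: (12600−5200)/12600 = 0.5873 (×8).
Raised to α = 3.0: 0.20257 (×8).
Sum = 1.620591; FGT(3.0) = 1.620591 / 67 = 0.024.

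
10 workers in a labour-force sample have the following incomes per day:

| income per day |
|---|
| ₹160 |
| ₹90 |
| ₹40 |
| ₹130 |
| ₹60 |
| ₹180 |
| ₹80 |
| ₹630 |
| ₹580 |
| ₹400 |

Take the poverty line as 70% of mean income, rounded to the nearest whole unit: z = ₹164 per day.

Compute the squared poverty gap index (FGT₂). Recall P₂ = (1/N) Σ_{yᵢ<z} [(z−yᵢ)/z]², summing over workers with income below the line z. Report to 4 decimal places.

0.1483

Below z: ₹40, ₹60, ₹80, ₹90, ₹130, ₹160 (q = 6 of N = 10).
Shortfall ratios: (164−40)/164 = 0.7561; (164−60)/164 = 0.6341; (164−80)/164 = 0.5122; (164−90)/164 = 0.4512; (164−130)/164 = 0.2073; (164−160)/164 = 0.0244.
Squared: 0.5717; 0.4021; 0.2623; 0.2036; 0.0430; 0.0006.
Sum = 1.483343; P₂ = 1.483343 / 10 = 0.1483.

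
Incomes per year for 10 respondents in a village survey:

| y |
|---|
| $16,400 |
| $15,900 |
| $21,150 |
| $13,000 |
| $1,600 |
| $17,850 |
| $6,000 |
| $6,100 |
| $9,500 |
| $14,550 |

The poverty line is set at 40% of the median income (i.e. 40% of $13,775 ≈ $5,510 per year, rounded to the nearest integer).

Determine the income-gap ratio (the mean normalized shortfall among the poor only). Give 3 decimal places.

Below z: $1,600 (q = 1 of N = 10).
Shortfall ratios (z−y)/z: 0.7096; sum = 0.709619.
The income-gap ratio divides by q (the poor only): 0.709619 / 1 = 0.710.

0.710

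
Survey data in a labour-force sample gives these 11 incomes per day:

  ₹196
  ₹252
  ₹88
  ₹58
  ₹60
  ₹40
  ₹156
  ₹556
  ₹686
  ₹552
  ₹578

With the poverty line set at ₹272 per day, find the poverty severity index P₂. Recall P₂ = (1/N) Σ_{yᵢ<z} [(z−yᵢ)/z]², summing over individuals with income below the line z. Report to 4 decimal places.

Below the line: ₹40, ₹58, ₹60, ₹88, ₹156, ₹196, ₹252 (q = 7 of N = 11).
Relative gaps: (272−40)/272 = 0.8529; (272−58)/272 = 0.7868; (272−60)/272 = 0.7794; (272−88)/272 = 0.6765; (272−156)/272 = 0.4265; (272−196)/272 = 0.2794; (272−252)/272 = 0.0735.
Squared: 0.7275; 0.6190; 0.6075; 0.4576; 0.1819; 0.0781; 0.0054.
Sum = 2.676957; P₂ = 2.676957 / 11 = 0.2434.

0.2434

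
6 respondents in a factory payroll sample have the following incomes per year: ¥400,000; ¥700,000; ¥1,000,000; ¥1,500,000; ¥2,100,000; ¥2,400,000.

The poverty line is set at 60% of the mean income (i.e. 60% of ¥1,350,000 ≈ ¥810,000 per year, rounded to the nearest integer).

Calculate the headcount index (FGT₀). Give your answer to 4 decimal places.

2 of the 6 respondents have income below ¥810,000.
H = 2/6 = 0.3333.

0.3333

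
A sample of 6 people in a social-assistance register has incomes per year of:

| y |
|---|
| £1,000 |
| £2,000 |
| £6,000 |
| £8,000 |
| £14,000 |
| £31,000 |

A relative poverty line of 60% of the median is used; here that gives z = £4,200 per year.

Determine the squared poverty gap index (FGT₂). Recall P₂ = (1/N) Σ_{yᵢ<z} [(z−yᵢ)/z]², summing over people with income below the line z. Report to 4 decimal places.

Poor units: £1,000, £2,000 (q = 2 of N = 6).
Normalized shortfalls: (4200−1000)/4200 = 0.7619; (4200−2000)/4200 = 0.5238.
Squared: 0.5805; 0.2744.
Sum = 0.854875; P₂ = 0.854875 / 6 = 0.1425.

0.1425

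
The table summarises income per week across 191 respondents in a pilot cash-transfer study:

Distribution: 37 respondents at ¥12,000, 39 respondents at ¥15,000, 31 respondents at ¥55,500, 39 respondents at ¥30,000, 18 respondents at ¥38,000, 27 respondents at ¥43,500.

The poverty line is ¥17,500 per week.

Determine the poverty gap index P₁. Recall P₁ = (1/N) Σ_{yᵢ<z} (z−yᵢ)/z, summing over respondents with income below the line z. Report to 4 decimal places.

Incomes under z: 37×¥12,000, 39×¥15,000 (q = 76 of N = 191).
Shortfall ratios: (17500−12000)/17500 = 0.3143 (×37); (17500−15000)/17500 = 0.1429 (×39).
Σ = 17.200000. Dividing by the full population N = 191 gives P₁ = 0.0901.

0.0901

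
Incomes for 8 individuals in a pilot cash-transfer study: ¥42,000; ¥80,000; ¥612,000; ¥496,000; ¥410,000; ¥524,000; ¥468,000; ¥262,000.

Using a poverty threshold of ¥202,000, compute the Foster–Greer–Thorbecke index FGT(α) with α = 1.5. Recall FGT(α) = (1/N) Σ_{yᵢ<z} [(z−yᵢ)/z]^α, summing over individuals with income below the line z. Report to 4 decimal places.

0.1468

Below the line: ¥42,000, ¥80,000 (q = 2 of N = 8).
Relative gaps: (202000−42000)/202000 = 0.7921; (202000−80000)/202000 = 0.6040.
Raised to α = 1.5: 0.70494; 0.46937.
Sum = 1.174308; FGT(1.5) = 1.174308 / 8 = 0.1468.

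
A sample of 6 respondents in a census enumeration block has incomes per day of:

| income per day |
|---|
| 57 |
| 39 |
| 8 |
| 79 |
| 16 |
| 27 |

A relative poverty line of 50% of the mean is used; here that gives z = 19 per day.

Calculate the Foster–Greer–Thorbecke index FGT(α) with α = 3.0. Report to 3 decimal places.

Poor units: 8, 16 (q = 2 of N = 6).
Relative gaps: (19−8)/19 = 0.5789; (19−16)/19 = 0.1579.
Raised to α = 3.0: 0.19405; 0.00394.
Sum = 0.197988; FGT(3.0) = 0.197988 / 6 = 0.033.

0.033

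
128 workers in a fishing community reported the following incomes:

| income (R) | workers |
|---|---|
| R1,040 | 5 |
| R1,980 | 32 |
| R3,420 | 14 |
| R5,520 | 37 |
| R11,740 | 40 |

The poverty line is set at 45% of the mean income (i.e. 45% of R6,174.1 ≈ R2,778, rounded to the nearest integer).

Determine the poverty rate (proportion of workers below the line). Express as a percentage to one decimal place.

37 of the 128 workers have income below R2,778.
H = 37/128 = 28.9%.

28.9%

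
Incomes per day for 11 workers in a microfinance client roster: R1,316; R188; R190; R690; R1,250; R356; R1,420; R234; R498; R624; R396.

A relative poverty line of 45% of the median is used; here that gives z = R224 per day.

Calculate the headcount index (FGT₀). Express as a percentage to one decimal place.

2 of the 11 workers have income below R224.
H = 2/11 = 18.2%.

18.2%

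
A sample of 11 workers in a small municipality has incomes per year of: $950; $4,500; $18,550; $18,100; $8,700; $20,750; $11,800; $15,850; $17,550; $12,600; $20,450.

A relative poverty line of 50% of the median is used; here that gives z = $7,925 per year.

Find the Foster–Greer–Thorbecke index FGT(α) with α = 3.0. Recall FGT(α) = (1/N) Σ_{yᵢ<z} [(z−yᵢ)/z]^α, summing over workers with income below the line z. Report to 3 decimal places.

0.069

Below the line: $950, $4,500 (q = 2 of N = 11).
Shortfall ratios: (7925−950)/7925 = 0.8801; (7925−4500)/7925 = 0.4322.
Raised to α = 3.0: 0.68177; 0.08072.
Sum = 0.762486; FGT(3.0) = 0.762486 / 11 = 0.069.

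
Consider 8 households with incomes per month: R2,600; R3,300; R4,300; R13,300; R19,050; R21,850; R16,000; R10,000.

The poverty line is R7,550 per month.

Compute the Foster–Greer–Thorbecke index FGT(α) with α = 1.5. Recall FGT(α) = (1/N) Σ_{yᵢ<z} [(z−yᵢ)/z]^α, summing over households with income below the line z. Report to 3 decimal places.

0.154

Poor units: R2,600, R3,300, R4,300 (q = 3 of N = 8).
Normalized shortfalls: (7550−2600)/7550 = 0.6556; (7550−3300)/7550 = 0.5629; (7550−4300)/7550 = 0.4305.
Raised to α = 1.5: 0.53087; 0.42234; 0.28243.
Sum = 1.235636; FGT(1.5) = 1.235636 / 8 = 0.154.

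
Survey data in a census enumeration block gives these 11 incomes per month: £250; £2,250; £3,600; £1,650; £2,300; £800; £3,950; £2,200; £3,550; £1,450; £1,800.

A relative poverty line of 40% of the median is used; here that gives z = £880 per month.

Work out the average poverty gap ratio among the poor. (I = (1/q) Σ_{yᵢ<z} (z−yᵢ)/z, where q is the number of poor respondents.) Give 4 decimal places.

0.4034

Incomes under z: £250, £800 (q = 2 of N = 11).
Relative gaps: 0.7159, 0.0909; sum = 0.806818.
I averages over the q = 2 poor units only: 0.806818 / 2 = 0.4034.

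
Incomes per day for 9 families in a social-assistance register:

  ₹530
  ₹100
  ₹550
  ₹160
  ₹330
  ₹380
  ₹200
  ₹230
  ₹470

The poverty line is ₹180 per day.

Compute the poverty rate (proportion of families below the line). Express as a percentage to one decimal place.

2 of the 9 families have income below ₹180.
H = 2/9 = 22.2%.

22.2%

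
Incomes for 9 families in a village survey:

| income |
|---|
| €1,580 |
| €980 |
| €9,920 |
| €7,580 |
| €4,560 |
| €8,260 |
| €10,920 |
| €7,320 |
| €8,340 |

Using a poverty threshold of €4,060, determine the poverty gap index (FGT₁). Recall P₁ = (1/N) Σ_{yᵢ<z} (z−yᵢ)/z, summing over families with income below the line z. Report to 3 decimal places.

Incomes under z: €980, €1,580 (q = 2 of N = 9).
Gap ratios (z−y)/z: (4060−980)/4060 = 0.7586; (4060−1580)/4060 = 0.6108.
Sum of shortfalls = 1.369458; P₁ averages over all N: 1.369458 / 9 = 0.152.

0.152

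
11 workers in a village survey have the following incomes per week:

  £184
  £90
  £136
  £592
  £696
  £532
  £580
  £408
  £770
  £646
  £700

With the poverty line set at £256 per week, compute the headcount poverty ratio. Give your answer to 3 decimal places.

3 of the 11 workers have income below £256.
H = 3/11 = 0.273.

0.273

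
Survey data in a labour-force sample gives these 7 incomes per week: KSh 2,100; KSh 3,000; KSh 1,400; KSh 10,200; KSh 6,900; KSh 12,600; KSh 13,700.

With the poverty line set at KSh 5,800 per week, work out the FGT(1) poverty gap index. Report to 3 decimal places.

Below the line: KSh 1,400, KSh 2,100, KSh 3,000 (q = 3 of N = 7).
Relative gaps: (5800−1400)/5800 = 0.7586; (5800−2100)/5800 = 0.6379; (5800−3000)/5800 = 0.4828.
Σ = 1.879310. Dividing by the full population N = 7 gives P₁ = 0.268.

0.268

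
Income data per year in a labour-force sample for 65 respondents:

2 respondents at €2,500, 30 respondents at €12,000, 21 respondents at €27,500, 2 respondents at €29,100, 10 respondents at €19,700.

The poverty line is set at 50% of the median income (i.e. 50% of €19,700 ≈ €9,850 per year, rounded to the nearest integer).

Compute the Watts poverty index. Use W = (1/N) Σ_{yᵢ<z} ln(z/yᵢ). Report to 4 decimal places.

Below the line: 2×€2,500 (q = 2 of N = 65).
Log shortfalls: ln(9850/2500) = 1.3712 (×2).
W = 2.742361 / 65 = 0.0422.

0.0422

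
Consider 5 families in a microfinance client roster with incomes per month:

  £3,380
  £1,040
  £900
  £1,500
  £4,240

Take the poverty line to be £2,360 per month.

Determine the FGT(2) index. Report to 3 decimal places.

Incomes under z: £900, £1,040, £1,500 (q = 3 of N = 5).
Normalized shortfalls: (2360−900)/2360 = 0.6186; (2360−1040)/2360 = 0.5593; (2360−1500)/2360 = 0.3644.
Squared: 0.3827; 0.3128; 0.1328.
Sum = 0.828354; P₂ = 0.828354 / 5 = 0.166.

0.166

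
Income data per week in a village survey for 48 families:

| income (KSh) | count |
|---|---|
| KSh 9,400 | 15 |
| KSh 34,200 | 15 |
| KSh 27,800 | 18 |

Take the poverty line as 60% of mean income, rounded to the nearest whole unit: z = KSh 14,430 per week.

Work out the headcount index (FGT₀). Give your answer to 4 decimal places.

15 of the 48 families have income below KSh 14,430.
H = 15/48 = 0.3125.

0.3125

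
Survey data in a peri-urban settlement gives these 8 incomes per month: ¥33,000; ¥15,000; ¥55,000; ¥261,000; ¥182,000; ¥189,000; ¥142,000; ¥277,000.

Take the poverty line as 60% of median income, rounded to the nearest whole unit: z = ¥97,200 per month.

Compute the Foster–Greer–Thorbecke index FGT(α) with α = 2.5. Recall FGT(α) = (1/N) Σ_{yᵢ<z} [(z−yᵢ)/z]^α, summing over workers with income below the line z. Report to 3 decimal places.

0.142

Incomes under z: ¥15,000, ¥33,000, ¥55,000 (q = 3 of N = 8).
Normalized shortfalls: (97200−15000)/97200 = 0.8457; (97200−33000)/97200 = 0.6605; (97200−55000)/97200 = 0.4342.
Raised to α = 2.5: 0.65768; 0.35455; 0.12420.
Sum = 1.136423; FGT(2.5) = 1.136423 / 8 = 0.142.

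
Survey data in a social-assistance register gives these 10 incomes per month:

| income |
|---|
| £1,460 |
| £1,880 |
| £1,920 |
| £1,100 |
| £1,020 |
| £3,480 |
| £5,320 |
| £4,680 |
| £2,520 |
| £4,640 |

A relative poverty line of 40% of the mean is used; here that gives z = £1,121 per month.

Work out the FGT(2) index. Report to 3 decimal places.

Below the line: £1,020, £1,100 (q = 2 of N = 10).
Gap ratios (z−y)/z: (1121−1020)/1121 = 0.0901; (1121−1100)/1121 = 0.0187.
Squared: 0.0081; 0.0004.
Sum = 0.008469; P₂ = 0.008469 / 10 = 0.001.

0.001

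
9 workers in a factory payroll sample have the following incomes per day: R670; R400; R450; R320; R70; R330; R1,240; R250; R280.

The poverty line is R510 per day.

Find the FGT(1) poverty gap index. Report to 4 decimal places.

Below z: R70, R250, R280, R320, R330, R400, R450 (q = 7 of N = 9).
Gap ratios (z−y)/z: (510−70)/510 = 0.8627; (510−250)/510 = 0.5098; (510−280)/510 = 0.4510; (510−320)/510 = 0.3725; (510−330)/510 = 0.3529; (510−400)/510 = 0.2157; (510−450)/510 = 0.1176.
Σ = 2.882353. Dividing by the full population N = 9 gives P₁ = 0.3203.

0.3203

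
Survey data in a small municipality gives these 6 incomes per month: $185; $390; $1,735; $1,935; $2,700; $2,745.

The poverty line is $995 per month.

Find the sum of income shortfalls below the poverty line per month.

$1,415

Incomes under z: $185, $390 (q = 2 of N = 6).
Individual gaps: 995−185 = 810; 995−390 = 605.
Aggregate gap = $1,415.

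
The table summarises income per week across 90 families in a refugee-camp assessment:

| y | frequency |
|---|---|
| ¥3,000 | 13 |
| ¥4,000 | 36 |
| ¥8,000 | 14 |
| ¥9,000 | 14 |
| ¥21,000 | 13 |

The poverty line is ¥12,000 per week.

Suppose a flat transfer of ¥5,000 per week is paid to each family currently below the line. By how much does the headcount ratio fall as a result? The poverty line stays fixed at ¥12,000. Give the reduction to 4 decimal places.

Before: below the line — 13×¥3,000, 36×¥4,000, 14×¥8,000, 14×¥9,000; headcount ratio = 0.855556.
After the ¥5,000 transfer: below the line — 13×¥8,000, 36×¥9,000; headcount ratio = 0.544444.
Reduction = 0.855556 − 0.544444 = 0.3111.

0.3111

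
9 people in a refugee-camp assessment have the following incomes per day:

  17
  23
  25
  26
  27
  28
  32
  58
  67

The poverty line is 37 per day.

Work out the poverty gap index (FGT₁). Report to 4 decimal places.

Below z: 17, 23, 25, 26, 27, 28, 32 (q = 7 of N = 9).
Gap ratios (z−y)/z: (37−17)/37 = 0.5405; (37−23)/37 = 0.3784; (37−25)/37 = 0.3243; (37−26)/37 = 0.2973; (37−27)/37 = 0.2703; (37−28)/37 = 0.2432; (37−32)/37 = 0.1351.
Σ = 2.189189. Dividing by the full population N = 9 gives P₁ = 0.2432.

0.2432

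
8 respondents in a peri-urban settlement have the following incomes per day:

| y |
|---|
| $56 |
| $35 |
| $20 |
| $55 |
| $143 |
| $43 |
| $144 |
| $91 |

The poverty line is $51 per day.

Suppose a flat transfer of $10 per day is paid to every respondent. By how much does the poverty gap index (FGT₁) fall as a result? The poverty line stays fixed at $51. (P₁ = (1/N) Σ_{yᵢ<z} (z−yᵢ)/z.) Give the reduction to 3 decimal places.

0.069

Before: below the line — $20, $35, $43; poverty gap index (FGT₁) = 0.13480.
After the $10 transfer: below the line — $30, $45; poverty gap index (FGT₁) = 0.06618.
Reduction = 0.13480 − 0.06618 = 0.069.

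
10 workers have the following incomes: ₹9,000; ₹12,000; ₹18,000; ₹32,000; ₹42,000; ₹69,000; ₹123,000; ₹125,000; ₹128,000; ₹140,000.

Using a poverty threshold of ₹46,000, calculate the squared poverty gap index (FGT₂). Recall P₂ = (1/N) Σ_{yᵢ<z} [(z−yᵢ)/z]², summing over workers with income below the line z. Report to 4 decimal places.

0.1664

Below the line: ₹9,000, ₹12,000, ₹18,000, ₹32,000, ₹42,000 (q = 5 of N = 10).
Relative gaps: (46000−9000)/46000 = 0.8043; (46000−12000)/46000 = 0.7391; (46000−18000)/46000 = 0.6087; (46000−32000)/46000 = 0.3043; (46000−42000)/46000 = 0.0870.
Squared: 0.6470; 0.5463; 0.3705; 0.0926; 0.0076.
Sum = 1.663989; P₂ = 1.663989 / 10 = 0.1664.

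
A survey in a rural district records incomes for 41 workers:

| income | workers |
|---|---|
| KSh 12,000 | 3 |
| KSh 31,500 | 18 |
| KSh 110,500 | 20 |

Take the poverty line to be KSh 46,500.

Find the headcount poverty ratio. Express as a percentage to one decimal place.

51.2%

21 of the 41 workers have income below KSh 46,500.
H = 21/41 = 51.2%.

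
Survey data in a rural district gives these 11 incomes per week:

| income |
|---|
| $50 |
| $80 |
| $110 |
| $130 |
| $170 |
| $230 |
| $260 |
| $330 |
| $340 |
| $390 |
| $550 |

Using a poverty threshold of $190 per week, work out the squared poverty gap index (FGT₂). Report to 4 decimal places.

0.1060

Below the line: $50, $80, $110, $130, $170 (q = 5 of N = 11).
Gap ratios (z−y)/z: (190−50)/190 = 0.7368; (190−80)/190 = 0.5789; (190−110)/190 = 0.4211; (190−130)/190 = 0.3158; (190−170)/190 = 0.1053.
Squared: 0.5429; 0.3352; 0.1773; 0.0997; 0.0111.
Sum = 1.166205; P₂ = 1.166205 / 11 = 0.1060.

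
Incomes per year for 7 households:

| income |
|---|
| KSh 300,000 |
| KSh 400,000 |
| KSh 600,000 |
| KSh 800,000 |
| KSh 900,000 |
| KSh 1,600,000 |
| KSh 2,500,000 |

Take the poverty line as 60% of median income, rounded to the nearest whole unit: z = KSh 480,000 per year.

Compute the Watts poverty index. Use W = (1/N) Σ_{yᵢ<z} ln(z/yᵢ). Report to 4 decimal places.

0.0932

Poor units: KSh 300,000, KSh 400,000 (q = 2 of N = 7).
Log gaps: ln(480000/300000) = 0.4700; ln(480000/400000) = 0.1823.
W = 0.652325 / 7 = 0.0932.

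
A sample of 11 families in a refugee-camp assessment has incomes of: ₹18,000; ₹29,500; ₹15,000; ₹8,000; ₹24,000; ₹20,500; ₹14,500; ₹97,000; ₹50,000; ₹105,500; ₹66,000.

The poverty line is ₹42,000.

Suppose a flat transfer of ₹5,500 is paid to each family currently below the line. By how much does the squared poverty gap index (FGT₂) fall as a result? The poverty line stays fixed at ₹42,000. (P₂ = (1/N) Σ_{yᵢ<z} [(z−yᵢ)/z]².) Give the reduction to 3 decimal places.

0.082

Before: below the line — ₹8,000, ₹14,500, ₹15,000, ₹18,000, ₹20,500, ₹24,000, ₹29,500; squared poverty gap index (FGT₂) = 0.21438.
After the ₹5,500 transfer: below the line — ₹13,500, ₹20,000, ₹20,500, ₹23,500, ₹26,000, ₹29,500, ₹35,000; squared poverty gap index (FGT₂) = 0.13203.
Reduction = 0.21438 − 0.13203 = 0.082.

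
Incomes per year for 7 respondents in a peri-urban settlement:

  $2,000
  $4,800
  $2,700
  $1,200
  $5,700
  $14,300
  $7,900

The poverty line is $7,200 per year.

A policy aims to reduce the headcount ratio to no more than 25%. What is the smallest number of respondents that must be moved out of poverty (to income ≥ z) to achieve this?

Currently q = 5 of N = 7 are below the line (H = 0.714).
A headcount ratio of at most 25% allows at most ⌊0.25 × 7⌋ = 1 poor respondents.
So at least 5 − 1 = 4 must be lifted.

4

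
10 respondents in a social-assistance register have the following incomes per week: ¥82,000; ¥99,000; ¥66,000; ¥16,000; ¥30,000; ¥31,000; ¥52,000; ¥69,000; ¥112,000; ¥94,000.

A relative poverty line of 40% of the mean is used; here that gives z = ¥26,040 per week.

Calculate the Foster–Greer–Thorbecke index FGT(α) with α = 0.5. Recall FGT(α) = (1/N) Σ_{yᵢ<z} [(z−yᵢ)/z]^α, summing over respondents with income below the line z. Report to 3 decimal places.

0.062

Below z: ¥16,000 (q = 1 of N = 10).
Relative gaps: (26040−16000)/26040 = 0.3856.
Raised to α = 0.5: 0.62094.
Sum = 0.620935; FGT(0.5) = 0.620935 / 10 = 0.062.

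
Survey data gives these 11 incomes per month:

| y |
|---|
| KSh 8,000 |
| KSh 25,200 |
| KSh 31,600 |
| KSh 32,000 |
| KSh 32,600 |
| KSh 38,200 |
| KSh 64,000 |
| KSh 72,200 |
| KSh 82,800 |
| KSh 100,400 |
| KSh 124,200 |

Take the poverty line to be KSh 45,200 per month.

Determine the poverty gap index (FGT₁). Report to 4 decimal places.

0.2084

Incomes under z: KSh 8,000, KSh 25,200, KSh 31,600, KSh 32,000, KSh 32,600, KSh 38,200 (q = 6 of N = 11).
Relative gaps: (45200−8000)/45200 = 0.8230; (45200−25200)/45200 = 0.4425; (45200−31600)/45200 = 0.3009; (45200−32000)/45200 = 0.2920; (45200−32600)/45200 = 0.2788; (45200−38200)/45200 = 0.1549.
Σ = 2.292035. Dividing by the full population N = 11 gives P₁ = 0.2084.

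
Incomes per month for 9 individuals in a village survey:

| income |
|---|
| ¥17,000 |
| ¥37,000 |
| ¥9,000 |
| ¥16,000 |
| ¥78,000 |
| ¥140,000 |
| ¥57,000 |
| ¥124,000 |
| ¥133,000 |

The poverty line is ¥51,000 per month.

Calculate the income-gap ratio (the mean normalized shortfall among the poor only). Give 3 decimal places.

0.613

Poor units: ¥9,000, ¥16,000, ¥17,000, ¥37,000 (q = 4 of N = 9).
Relative gaps: 0.8235, 0.6863, 0.6667, 0.2745; sum = 2.450980.
The income-gap ratio divides by q (the poor only): 2.450980 / 4 = 0.613.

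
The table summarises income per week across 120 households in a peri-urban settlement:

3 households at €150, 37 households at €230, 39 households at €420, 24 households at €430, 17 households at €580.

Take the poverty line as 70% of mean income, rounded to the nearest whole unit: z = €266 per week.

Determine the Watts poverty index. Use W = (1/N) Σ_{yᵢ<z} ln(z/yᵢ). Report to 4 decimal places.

0.0592

Poor units: 3×€150, 37×€230 (q = 40 of N = 120).
ln(z/y) terms: ln(266/150) = 0.5729 (×3); ln(266/230) = 0.1454 (×37).
W = 7.099012 / 120 = 0.0592.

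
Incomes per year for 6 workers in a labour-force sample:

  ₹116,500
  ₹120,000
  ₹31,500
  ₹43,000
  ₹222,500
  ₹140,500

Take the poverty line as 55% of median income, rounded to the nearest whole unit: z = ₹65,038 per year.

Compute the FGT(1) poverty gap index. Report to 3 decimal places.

Incomes under z: ₹31,500, ₹43,000 (q = 2 of N = 6).
Shortfall ratios: (65038−31500)/65038 = 0.5157; (65038−43000)/65038 = 0.3388.
Σ = 0.854516. Dividing by the full population N = 6 gives P₁ = 0.142.

0.142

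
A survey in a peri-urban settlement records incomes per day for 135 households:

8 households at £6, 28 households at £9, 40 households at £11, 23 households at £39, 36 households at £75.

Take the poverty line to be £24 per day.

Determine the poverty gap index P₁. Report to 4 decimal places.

Incomes under z: 8×£6, 28×£9, 40×£11 (q = 76 of N = 135).
Normalized shortfalls: (24−6)/24 = 0.7500 (×8); (24−9)/24 = 0.6250 (×28); (24−11)/24 = 0.5417 (×40).
Sum of shortfalls = 45.166667; P₁ averages over all N: 45.166667 / 135 = 0.3346.

0.3346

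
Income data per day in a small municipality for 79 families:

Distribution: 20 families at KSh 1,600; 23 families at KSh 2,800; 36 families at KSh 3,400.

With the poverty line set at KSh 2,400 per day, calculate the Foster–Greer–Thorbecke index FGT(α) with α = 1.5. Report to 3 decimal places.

Incomes under z: 20×KSh 1,600 (q = 20 of N = 79).
Normalized shortfalls: (2400−1600)/2400 = 0.3333 (×20).
Raised to α = 1.5: 0.19245 (×20).
Sum = 3.849002; FGT(1.5) = 3.849002 / 79 = 0.049.

0.049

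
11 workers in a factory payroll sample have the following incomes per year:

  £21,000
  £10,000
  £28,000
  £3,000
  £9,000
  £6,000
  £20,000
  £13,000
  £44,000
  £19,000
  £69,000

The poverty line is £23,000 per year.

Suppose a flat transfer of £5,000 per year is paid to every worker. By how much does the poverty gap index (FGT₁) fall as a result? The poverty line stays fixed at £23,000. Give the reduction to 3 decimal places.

0.134

Before: below the line — £3,000, £6,000, £9,000, £10,000, £13,000, £19,000, £20,000, £21,000; poverty gap index (FGT₁) = 0.32806.
After the £5,000 transfer: below the line — £8,000, £11,000, £14,000, £15,000, £18,000; poverty gap index (FGT₁) = 0.19368.
Reduction = 0.32806 − 0.19368 = 0.134.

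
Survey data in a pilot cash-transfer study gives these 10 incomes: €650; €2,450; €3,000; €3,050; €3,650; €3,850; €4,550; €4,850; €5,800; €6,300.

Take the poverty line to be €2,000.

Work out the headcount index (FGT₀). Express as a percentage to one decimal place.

10.0%

1 of the 10 individuals have income below €2,000.
H = 1/10 = 10.0%.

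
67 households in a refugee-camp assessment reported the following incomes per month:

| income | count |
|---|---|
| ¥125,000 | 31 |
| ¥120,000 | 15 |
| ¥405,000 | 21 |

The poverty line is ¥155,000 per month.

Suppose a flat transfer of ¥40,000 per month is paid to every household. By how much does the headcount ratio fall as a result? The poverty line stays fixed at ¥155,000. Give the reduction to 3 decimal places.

Before: below the line — 15×¥120,000, 31×¥125,000; headcount ratio = 0.68657.
After the ¥40,000 transfer: below the line — none; headcount ratio = 0.00000.
Reduction = 0.68657 − 0.00000 = 0.687.

0.687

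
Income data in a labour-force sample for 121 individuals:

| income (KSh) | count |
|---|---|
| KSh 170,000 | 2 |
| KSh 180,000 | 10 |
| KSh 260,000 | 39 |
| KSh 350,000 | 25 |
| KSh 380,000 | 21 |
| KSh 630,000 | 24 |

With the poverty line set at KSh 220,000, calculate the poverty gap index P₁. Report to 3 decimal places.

0.019

Poor units: 2×KSh 170,000, 10×KSh 180,000 (q = 12 of N = 121).
Gap ratios (z−y)/z: (220000−170000)/220000 = 0.2273 (×2); (220000−180000)/220000 = 0.1818 (×10).
Σ = 2.272727. Dividing by the full population N = 121 gives P₁ = 0.019.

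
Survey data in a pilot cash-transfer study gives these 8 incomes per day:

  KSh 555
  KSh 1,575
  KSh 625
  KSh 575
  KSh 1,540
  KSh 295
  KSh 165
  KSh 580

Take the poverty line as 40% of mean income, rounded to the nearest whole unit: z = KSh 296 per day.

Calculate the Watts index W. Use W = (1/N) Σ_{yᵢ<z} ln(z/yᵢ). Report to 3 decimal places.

0.073

Poor units: KSh 165, KSh 295 (q = 2 of N = 8).
Log gaps: ln(296/165) = 0.5844; ln(296/295) = 0.0034.
W = 0.587798 / 8 = 0.073.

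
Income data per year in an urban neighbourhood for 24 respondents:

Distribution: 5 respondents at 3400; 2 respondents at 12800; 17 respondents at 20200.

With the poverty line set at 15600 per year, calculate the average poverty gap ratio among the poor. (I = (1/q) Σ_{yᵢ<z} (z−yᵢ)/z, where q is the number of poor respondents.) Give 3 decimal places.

0.610

Below z: 5×3400, 2×12800 (q = 7 of N = 24).
Relative gaps: 0.7821 (×5), 0.1795 (×2); sum = 4.269231.
I averages over the q = 7 poor units only: 4.269231 / 7 = 0.610.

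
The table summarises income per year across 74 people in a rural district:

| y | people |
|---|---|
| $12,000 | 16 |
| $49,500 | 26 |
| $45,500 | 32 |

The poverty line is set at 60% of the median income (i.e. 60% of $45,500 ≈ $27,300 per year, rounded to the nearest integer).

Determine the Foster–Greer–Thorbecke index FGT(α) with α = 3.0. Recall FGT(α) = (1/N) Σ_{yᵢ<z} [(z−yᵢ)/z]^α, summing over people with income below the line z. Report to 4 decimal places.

Incomes under z: 16×$12,000 (q = 16 of N = 74).
Relative gaps: (27300−12000)/27300 = 0.5604 (×16).
Raised to α = 3.0: 0.17603 (×16).
Sum = 2.816478; FGT(3.0) = 2.816478 / 74 = 0.0381.

0.0381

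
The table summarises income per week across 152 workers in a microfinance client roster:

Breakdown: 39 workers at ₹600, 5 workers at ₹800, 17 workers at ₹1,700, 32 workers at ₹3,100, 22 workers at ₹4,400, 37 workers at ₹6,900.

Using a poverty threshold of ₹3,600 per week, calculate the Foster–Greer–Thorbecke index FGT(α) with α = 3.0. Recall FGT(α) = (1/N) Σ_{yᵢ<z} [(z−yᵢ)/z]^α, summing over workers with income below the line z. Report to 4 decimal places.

Below z: 39×₹600, 5×₹800, 17×₹1,700, 32×₹3,100 (q = 93 of N = 152).
Normalized shortfalls: (3600−600)/3600 = 0.8333 (×39); (3600−800)/3600 = 0.7778 (×5); (3600−1700)/3600 = 0.5278 (×17); (3600−3100)/3600 = 0.1389 (×32).
Raised to α = 3.0: 0.57870 (×39); 0.47051 (×5); 0.14701 (×17); 0.00268 (×32).
Sum = 27.506923; FGT(3.0) = 27.506923 / 152 = 0.1810.

0.1810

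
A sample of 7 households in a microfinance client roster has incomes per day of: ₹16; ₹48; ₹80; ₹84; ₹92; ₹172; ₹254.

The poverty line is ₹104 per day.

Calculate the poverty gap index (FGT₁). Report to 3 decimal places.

0.275

Below z: ₹16, ₹48, ₹80, ₹84, ₹92 (q = 5 of N = 7).
Shortfall ratios: (104−16)/104 = 0.8462; (104−48)/104 = 0.5385; (104−80)/104 = 0.2308; (104−84)/104 = 0.1923; (104−92)/104 = 0.1154.
Sum of shortfalls = 1.923077; P₁ averages over all N: 1.923077 / 7 = 0.275.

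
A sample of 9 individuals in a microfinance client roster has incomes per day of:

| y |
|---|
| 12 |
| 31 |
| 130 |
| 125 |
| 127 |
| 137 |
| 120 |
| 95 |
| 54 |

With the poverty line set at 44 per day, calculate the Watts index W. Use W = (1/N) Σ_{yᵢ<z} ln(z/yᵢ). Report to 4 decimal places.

Incomes under z: 12, 31 (q = 2 of N = 9).
ln(z/y) terms: ln(44/12) = 1.2993; ln(44/31) = 0.3502.
W = 1.649485 / 9 = 0.1833.

0.1833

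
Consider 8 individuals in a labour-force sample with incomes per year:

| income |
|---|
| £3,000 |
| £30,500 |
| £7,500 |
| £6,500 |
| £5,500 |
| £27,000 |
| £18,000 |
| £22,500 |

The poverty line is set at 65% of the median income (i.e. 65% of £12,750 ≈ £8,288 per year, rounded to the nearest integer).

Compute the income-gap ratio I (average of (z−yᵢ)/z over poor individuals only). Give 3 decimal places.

Below the line: £3,000, £5,500, £6,500, £7,500 (q = 4 of N = 8).
Relative gaps: 0.6380, 0.3364, 0.2157, 0.0951; sum = 1.285232.
The income-gap ratio divides by q (the poor only): 1.285232 / 4 = 0.321.

0.321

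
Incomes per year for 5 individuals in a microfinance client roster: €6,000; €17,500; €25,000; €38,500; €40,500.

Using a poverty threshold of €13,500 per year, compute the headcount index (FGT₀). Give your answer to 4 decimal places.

0.2000

1 of the 5 individuals have income below €13,500.
H = 1/5 = 0.2000.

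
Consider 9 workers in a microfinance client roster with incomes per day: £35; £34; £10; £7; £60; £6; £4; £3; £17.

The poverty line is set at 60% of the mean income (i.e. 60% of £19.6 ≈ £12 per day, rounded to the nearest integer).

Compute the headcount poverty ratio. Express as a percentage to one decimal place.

5 of the 9 workers have income below £12.
H = 5/9 = 55.6%.

55.6%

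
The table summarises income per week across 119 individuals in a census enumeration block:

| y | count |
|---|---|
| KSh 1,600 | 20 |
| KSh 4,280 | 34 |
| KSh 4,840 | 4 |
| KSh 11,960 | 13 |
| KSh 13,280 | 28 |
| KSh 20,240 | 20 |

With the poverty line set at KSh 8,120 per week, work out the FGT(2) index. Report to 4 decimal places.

Below z: 20×KSh 1,600, 34×KSh 4,280, 4×KSh 4,840 (q = 58 of N = 119).
Shortfall ratios: (8120−1600)/8120 = 0.8030 (×20); (8120−4280)/8120 = 0.4729 (×34); (8120−4840)/8120 = 0.4039 (×4).
Squared: 0.6447 (×20); 0.2236 (×34); 0.1632 (×4).
Sum = 21.151205; P₂ = 21.151205 / 119 = 0.1777.

0.1777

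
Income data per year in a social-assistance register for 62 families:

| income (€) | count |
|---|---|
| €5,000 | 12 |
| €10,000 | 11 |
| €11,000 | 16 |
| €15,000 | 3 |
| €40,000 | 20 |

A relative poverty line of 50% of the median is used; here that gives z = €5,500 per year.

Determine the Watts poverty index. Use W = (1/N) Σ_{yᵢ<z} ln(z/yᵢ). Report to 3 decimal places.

Incomes under z: 12×€5,000 (q = 12 of N = 62).
Log gaps: ln(5500/5000) = 0.0953 (×12).
W = 1.143722 / 62 = 0.018.

0.018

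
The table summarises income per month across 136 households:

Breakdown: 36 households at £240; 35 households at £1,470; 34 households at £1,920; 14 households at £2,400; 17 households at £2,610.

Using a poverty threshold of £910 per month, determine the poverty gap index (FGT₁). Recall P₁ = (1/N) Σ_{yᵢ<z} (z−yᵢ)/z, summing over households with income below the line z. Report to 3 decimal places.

0.195

Poor units: 36×£240 (q = 36 of N = 136).
Gap ratios (z−y)/z: (910−240)/910 = 0.7363 (×36).
Sum of shortfalls = 26.505495; P₁ averages over all N: 26.505495 / 136 = 0.195.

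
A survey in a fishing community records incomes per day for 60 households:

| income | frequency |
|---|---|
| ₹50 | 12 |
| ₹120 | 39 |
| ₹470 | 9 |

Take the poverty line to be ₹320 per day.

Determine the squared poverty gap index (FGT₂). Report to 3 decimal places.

0.396

Poor units: 12×₹50, 39×₹120 (q = 51 of N = 60).
Gap ratios (z−y)/z: (320−50)/320 = 0.8438 (×12); (320−120)/320 = 0.6250 (×39).
Squared: 0.7119 (×12); 0.3906 (×39).
Sum = 23.777344; P₂ = 23.777344 / 60 = 0.396.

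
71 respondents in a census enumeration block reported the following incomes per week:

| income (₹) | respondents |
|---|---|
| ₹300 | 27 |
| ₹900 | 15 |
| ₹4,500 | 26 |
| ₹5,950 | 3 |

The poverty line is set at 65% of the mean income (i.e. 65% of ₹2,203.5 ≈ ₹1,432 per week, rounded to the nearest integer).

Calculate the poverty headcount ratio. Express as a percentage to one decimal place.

59.2%

42 of the 71 respondents have income below ₹1,432.
H = 42/71 = 59.2%.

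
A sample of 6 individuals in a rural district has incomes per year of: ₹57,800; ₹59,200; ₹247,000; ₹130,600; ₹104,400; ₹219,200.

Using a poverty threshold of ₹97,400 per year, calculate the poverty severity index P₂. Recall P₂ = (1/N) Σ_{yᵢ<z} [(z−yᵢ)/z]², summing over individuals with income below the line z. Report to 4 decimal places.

Below z: ₹57,800, ₹59,200 (q = 2 of N = 6).
Shortfall ratios: (97400−57800)/97400 = 0.4066; (97400−59200)/97400 = 0.3922.
Squared: 0.1653; 0.1538.
Sum = 0.319118; P₂ = 0.319118 / 6 = 0.0532.

0.0532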